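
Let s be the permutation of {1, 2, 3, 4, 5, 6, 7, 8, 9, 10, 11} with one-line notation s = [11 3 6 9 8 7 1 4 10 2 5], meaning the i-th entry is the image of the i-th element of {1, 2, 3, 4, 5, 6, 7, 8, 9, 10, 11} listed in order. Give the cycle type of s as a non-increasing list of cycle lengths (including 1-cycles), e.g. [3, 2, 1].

The disjoint cycles are (1, 11, 5, 8, 4, 9, 10, 2, 3, 6, 7), with lengths 11 in non-increasing order.

[11]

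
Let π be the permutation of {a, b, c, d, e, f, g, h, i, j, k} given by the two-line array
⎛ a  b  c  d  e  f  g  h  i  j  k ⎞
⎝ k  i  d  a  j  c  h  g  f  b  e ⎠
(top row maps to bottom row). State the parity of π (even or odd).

odd

In disjoint-cycle form the cycle lengths are 9, 2.
A cycle is odd iff its length is even; π has 1 even-length cycle, so sgn(π) = (−1)^1 and π is odd.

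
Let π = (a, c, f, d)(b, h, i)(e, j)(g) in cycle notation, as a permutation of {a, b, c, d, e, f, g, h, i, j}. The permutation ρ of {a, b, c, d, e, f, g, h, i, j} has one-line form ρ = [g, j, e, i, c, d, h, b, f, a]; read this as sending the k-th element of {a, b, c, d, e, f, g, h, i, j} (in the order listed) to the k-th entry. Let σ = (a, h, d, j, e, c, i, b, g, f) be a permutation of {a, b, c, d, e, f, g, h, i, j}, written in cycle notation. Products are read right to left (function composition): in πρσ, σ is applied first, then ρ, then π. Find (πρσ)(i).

(πρσ)(i) = π(ρ(σ(i))). σ(i) = b, then ρ(b) = j, then π(j) = e, so the result is e.

e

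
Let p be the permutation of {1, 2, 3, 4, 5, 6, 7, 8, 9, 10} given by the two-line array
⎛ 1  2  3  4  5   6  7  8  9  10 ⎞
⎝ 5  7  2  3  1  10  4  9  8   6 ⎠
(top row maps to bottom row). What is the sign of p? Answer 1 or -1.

In disjoint-cycle form the cycle lengths are 4, 2, 2, 2.
A cycle is odd iff its length is even; p has 4 even-length cycles, so sgn(p) = (−1)^4 and p is even.

1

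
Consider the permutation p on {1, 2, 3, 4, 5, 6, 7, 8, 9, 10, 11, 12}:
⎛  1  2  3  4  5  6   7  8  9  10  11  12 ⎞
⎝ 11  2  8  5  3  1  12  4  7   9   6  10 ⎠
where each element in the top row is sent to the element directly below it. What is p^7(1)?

Tracing 1 → 11 → … returns to 1 after 3 steps, so 1 lies in a 3-cycle (1, 11, 6).
On a 3-cycle, p^3 is the identity, so p^7 = p^1 there (7 ≡ 1 mod 3).
Stepping 1 place around the cycle: 1 → 11.

11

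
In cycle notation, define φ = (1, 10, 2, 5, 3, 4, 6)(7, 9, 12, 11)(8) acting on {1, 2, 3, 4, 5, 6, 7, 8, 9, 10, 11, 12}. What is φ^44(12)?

12

12 lies in the 4-cycle (7, 9, 12, 11).
Since the cycle has length 4, φ^44 acts on it the same as φ^0 (44 mod 4 = 0).
So φ^44(12) = 12.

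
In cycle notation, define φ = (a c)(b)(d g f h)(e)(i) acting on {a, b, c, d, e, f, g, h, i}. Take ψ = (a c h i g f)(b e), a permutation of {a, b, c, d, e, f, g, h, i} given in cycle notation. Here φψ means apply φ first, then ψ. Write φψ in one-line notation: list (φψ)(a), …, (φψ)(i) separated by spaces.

h e c f b i a d g

(φψ)(x) = ψ(φ(x)). Computing each image: ψ(φ(a)) = ψ(c) = h, ψ(φ(b)) = ψ(b) = e, ψ(φ(c)) = ψ(a) = c, ψ(φ(d)) = ψ(g) = f, ψ(φ(e)) = ψ(e) = b, ψ(φ(f)) = ψ(h) = i, ψ(φ(g)) = ψ(f) = a, ψ(φ(h)) = ψ(d) = d, ψ(φ(i)) = ψ(i) = g.
Hence φψ = [h e c f b i a d g].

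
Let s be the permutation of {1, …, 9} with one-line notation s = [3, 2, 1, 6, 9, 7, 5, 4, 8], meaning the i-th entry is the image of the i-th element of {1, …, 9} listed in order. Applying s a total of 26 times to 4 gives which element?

Tracing 4 → 6 → … returns to 4 after 6 steps, so 4 lies in a 6-cycle (4 6 7 5 9 8).
Since the cycle has length 6, s^26 acts on it the same as s^2 (26 mod 6 = 2).
Advancing 2 steps from 4: 4 → 6 → 7.

7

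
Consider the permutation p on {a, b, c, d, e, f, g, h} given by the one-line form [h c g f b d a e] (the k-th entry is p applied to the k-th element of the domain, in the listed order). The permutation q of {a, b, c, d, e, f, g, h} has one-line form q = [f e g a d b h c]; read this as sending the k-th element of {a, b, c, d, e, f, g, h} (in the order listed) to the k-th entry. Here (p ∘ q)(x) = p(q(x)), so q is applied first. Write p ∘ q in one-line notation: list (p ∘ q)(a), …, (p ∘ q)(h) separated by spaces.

d b a h f c e g

For each element, apply q then p: a → f → d; b → e → b; c → g → a; d → a → h; e → d → f; f → b → c; g → h → e; h → c → g.
Collecting the images, p ∘ q = [d b a h f c e g].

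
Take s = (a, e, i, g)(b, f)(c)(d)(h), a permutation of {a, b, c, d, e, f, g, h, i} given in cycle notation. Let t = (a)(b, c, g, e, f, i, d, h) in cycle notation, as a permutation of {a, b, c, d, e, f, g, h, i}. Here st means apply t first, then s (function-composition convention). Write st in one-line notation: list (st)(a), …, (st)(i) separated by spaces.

e c a h b g i f d

(st)(x) = s(t(x)). Computing each image: s(t(a)) = s(a) = e, s(t(b)) = s(c) = c, s(t(c)) = s(g) = a, s(t(d)) = s(h) = h, s(t(e)) = s(f) = b, s(t(f)) = s(i) = g, s(t(g)) = s(e) = i, s(t(h)) = s(b) = f, s(t(i)) = s(d) = d.
Hence st = [e c a h b g i f d].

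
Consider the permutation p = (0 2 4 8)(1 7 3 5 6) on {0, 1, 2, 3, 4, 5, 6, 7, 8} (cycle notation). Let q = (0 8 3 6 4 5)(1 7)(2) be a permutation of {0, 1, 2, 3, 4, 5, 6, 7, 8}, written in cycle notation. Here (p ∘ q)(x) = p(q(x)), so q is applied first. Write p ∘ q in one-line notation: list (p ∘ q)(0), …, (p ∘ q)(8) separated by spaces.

For each element, apply q then p: 0 → 8 → 0; 1 → 7 → 3; 2 → 2 → 4; 3 → 6 → 1; 4 → 5 → 6; 5 → 0 → 2; 6 → 4 → 8; 7 → 1 → 7; 8 → 3 → 5.
Collecting the images, p ∘ q = [0 3 4 1 6 2 8 7 5].

0 3 4 1 6 2 8 7 5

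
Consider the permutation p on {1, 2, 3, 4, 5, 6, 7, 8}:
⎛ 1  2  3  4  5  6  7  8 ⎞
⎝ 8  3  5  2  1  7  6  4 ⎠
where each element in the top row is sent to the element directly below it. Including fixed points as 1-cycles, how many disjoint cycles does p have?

2

The cycle decomposition is (1 8 4 2 3 5)(6 7), which has 2 cycles (counting 1-cycles).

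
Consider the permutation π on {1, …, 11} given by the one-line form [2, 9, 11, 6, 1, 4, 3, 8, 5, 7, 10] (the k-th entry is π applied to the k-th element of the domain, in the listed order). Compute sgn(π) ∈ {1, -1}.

-1

In disjoint-cycle form the cycle lengths are 4, 4, 2, 1.
A cycle of length ℓ contributes ℓ−1 transpositions, so π is a product of 3 + 3 + 1 = 7 transpositions — odd.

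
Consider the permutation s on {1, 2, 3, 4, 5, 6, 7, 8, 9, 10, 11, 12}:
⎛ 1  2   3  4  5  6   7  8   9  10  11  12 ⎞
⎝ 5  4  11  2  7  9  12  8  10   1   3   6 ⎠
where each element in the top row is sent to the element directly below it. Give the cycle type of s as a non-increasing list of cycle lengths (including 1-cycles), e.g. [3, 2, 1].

The disjoint cycles are (1, 5, 7, 12, 6, 9, 10)(2, 4)(3, 11)(8), with lengths 7, 2, 2, 1 in non-increasing order.

[7, 2, 2, 1]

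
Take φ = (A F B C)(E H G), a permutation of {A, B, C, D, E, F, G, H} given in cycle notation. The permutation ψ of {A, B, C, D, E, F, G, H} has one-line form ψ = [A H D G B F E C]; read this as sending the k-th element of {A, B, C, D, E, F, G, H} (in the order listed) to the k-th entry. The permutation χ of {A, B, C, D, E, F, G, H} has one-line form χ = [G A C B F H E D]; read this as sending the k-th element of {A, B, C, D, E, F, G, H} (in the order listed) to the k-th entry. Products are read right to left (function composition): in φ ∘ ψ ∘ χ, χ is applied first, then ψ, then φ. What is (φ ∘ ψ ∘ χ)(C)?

(φ ∘ ψ ∘ χ)(C) = φ(ψ(χ(C))). χ(C) = C, then ψ(C) = D, then φ(D) = D, so the result is D.

D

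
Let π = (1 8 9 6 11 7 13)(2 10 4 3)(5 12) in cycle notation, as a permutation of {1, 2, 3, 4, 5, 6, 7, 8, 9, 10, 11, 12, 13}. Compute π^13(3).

2

3 lies in the 4-cycle (2 10 4 3).
Since the cycle has length 4, π^13 acts on it the same as π^1 (13 mod 4 = 1).
Advancing 1 step from 3: 3 → 2.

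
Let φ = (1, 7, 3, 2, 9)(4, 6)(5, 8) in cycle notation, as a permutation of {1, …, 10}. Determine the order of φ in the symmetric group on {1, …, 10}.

10

The disjoint cycles have lengths 5, 2, 2, 1.
Since disjoint cycles commute, ord(φ) = lcm(5, 2, 2) = 10.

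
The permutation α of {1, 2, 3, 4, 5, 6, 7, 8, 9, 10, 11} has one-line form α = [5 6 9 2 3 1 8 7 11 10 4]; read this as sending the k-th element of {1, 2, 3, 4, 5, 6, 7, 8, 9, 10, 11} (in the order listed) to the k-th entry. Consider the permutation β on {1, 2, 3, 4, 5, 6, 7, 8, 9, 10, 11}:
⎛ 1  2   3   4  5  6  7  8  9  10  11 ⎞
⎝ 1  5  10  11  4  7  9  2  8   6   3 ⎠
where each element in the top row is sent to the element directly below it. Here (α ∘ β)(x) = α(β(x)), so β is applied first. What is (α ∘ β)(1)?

β(1) = 1, then α(1) = 5; composing gives (α ∘ β)(1) = 5.

5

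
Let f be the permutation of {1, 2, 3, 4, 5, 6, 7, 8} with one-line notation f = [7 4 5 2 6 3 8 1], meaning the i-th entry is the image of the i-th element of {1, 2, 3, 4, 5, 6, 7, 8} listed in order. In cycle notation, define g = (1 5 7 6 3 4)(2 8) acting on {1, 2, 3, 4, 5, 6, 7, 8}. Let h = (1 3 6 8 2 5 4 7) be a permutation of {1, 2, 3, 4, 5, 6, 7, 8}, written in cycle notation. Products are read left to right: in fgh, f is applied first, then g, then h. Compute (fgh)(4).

(fgh)(4) = h(g(f(4))). f(4) = 2, then g(2) = 8, then h(8) = 2, so the result is 2.

2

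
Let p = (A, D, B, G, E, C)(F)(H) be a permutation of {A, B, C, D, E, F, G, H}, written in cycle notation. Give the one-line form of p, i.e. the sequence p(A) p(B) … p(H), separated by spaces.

D G A B C F E H

Each element maps to the next entry in its cycle (wrapping to the front): A→D, B→G, C→A, D→B, E→C, F→F, G→E, H→H.
So the one-line form is D G A B C F E H.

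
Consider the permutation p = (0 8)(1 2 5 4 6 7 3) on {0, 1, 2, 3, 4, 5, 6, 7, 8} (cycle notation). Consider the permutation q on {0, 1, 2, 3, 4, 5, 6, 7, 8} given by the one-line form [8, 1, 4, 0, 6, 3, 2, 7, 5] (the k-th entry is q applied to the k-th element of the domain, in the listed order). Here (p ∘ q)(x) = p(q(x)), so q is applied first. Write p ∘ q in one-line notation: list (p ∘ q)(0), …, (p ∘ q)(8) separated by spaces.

(p ∘ q)(x) = p(q(x)). Computing each image: p(q(0)) = p(8) = 0, p(q(1)) = p(1) = 2, p(q(2)) = p(4) = 6, p(q(3)) = p(0) = 8, p(q(4)) = p(6) = 7, p(q(5)) = p(3) = 1, p(q(6)) = p(2) = 5, p(q(7)) = p(7) = 3, p(q(8)) = p(5) = 4.
Hence p ∘ q = [0 2 6 8 7 1 5 3 4].

0 2 6 8 7 1 5 3 4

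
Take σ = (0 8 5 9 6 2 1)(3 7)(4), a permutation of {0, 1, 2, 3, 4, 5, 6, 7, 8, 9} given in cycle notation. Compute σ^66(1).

1 lies in the 7-cycle (0 8 5 9 6 2 1).
Since the cycle has length 7, σ^66 acts on it the same as σ^3 (66 mod 7 = 3).
Stepping 3 places around the cycle: 1 → 0 → 8 → 5.

5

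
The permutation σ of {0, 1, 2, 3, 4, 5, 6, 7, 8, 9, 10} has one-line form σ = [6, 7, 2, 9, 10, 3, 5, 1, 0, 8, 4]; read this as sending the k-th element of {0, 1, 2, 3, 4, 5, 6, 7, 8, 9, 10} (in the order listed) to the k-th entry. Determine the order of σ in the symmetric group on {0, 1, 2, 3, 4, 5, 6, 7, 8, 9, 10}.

Writing σ as disjoint cycles, the cycle lengths are 6, 2, 2, 1.
The order of σ is the least common multiple of its cycle lengths: lcm(6, 2, 2) = 6.

6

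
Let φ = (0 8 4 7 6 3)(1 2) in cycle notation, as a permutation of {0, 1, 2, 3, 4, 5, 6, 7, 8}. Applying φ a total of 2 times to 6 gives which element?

0

6 lies in the 6-cycle (0 8 4 7 6 3).
Stepping 2 places around the cycle: 6 → 3 → 0.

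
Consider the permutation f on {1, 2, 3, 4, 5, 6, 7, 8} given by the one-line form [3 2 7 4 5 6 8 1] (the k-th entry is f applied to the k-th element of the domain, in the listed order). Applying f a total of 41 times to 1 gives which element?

Tracing 1 → 3 → … returns to 1 after 4 steps, so 1 lies in a 4-cycle (1 3 7 8).
Since the cycle has length 4, f^41 acts on it the same as f^1 (41 mod 4 = 1).
Stepping 1 place around the cycle: 1 → 3.

3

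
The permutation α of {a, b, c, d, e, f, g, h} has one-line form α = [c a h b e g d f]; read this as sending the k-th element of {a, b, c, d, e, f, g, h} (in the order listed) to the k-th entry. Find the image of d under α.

b

d is element number 4 of the domain, and entry number 4 of the one-line form is b, so α(d) = b.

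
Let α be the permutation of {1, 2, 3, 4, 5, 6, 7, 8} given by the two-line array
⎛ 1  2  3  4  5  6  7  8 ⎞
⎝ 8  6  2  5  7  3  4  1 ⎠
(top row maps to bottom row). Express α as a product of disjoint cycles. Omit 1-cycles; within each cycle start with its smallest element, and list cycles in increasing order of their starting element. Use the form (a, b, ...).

Start at 1 and follow images: 1 → 8 → 1, giving the cycle (1, 8).
Continuing from each remaining unvisited element yields (1, 8)(2, 6, 3)(4, 5, 7).

(1, 8)(2, 6, 3)(4, 5, 7)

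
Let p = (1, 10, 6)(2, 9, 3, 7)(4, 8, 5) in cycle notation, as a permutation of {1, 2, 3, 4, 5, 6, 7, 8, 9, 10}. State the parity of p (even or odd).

The cycle lengths are 4, 3, 3.
A cycle of length ℓ contributes ℓ−1 transpositions, so p is a product of 3 + 2 + 2 = 7 transpositions — odd.

odd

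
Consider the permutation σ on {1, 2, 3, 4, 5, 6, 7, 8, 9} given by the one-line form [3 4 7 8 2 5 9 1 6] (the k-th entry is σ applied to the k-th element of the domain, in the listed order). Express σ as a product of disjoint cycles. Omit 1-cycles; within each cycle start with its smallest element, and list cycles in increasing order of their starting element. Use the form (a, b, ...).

From 1: 1 → 3 → 7 → 9 → 6 → 5 → 2 → 4 → 8 → 1, closing the cycle (1, 3, 7, 9, 6, 5, 2, 4, 8).
Repeating from the next unused element and collecting all non-trivial cycles gives (1, 3, 7, 9, 6, 5, 2, 4, 8).

(1, 3, 7, 9, 6, 5, 2, 4, 8)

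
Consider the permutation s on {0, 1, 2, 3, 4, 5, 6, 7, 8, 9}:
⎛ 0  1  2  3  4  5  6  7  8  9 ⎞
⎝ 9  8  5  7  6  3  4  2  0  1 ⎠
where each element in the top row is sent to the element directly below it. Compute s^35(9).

0

Tracing 9 → 1 → … returns to 9 after 4 steps, so 9 lies in a 4-cycle (0 9 1 8).
Since the cycle has length 4, s^35 acts on it the same as s^3 (35 mod 4 = 3).
Stepping 3 places around the cycle: 9 → 1 → 8 → 0.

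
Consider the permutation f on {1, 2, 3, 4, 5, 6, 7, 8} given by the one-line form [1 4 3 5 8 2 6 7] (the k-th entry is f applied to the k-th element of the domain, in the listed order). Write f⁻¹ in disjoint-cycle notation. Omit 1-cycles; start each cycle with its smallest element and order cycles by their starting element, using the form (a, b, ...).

(2, 6, 7, 8, 5, 4)

The cycle decomposition of f is (2, 4, 5, 8, 7, 6).
The inverse reverses every cycle; in canonical form, f⁻¹ = (2, 6, 7, 8, 5, 4).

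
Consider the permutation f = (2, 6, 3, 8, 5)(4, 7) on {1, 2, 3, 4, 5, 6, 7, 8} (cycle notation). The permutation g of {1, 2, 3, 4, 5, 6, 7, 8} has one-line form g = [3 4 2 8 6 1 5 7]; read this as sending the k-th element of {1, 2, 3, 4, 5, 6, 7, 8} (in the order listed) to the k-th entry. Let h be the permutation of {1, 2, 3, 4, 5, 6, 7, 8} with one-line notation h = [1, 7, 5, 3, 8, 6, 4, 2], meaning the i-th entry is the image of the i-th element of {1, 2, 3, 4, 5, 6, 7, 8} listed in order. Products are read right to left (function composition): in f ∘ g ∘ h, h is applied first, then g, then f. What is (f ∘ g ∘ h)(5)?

4

Chase 5: h(5) = 8; g(8) = 7; f(7) = 4. Hence (f ∘ g ∘ h)(5) = 4.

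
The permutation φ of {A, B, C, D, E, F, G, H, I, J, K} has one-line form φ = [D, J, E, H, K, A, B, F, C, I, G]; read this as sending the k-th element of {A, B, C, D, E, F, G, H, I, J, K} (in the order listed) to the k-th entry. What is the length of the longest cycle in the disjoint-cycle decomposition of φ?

7

Decomposing into disjoint cycles gives (A D H F)(B J I C E K G); the longest has length 7.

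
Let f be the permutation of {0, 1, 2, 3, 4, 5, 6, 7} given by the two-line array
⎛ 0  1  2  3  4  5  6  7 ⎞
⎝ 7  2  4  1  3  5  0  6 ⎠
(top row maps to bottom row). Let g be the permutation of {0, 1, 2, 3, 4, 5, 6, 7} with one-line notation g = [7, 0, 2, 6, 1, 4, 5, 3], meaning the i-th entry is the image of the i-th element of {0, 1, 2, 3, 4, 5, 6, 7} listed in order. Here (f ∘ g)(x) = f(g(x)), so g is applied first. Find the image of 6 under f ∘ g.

5

g(6) = 5, then f(5) = 5; composing gives (f ∘ g)(6) = 5.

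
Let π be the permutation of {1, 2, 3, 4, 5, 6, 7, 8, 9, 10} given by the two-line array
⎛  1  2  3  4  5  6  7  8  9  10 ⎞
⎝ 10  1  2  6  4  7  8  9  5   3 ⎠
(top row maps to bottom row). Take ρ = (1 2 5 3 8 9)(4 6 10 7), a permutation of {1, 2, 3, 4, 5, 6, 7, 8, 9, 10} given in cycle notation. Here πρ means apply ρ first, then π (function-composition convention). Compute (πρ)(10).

First apply ρ: ρ(10) = 7, then π(7) = 8. Thus (πρ)(10) = 8.

8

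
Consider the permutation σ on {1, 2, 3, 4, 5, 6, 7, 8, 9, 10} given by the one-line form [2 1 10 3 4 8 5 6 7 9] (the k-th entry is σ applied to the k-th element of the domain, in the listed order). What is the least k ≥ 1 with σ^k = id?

Decomposing into disjoint cycles gives cycle lengths 6, 2, 2.
The order is lcm(6, 2, 2) = 6.

6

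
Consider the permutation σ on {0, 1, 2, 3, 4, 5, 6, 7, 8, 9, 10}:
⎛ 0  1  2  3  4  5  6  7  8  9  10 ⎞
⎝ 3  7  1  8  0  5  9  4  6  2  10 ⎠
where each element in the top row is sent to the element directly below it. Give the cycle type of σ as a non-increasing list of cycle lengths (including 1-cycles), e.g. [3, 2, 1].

[9, 1, 1]

The disjoint cycles are (0, 3, 8, 6, 9, 2, 1, 7, 4)(5)(10), with lengths 9, 1, 1 in non-increasing order.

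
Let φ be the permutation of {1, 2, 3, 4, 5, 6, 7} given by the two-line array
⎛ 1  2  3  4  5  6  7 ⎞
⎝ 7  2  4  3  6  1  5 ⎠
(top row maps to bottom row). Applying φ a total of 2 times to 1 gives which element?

5

Tracing 1 → 7 → … returns to 1 after 4 steps, so 1 lies in a 4-cycle (1, 7, 5, 6).
Advancing 2 steps from 1: 1 → 7 → 5.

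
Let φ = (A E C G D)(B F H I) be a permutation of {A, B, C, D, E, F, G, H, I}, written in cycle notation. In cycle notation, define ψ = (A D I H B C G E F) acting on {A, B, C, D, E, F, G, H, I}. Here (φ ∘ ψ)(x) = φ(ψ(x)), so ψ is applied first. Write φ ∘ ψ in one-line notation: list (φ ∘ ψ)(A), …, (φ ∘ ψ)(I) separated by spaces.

(φ ∘ ψ)(x) = φ(ψ(x)). Computing each image: φ(ψ(A)) = φ(D) = A, φ(ψ(B)) = φ(C) = G, φ(ψ(C)) = φ(G) = D, φ(ψ(D)) = φ(I) = B, φ(ψ(E)) = φ(F) = H, φ(ψ(F)) = φ(A) = E, φ(ψ(G)) = φ(E) = C, φ(ψ(H)) = φ(B) = F, φ(ψ(I)) = φ(H) = I.
Hence φ ∘ ψ = [A G D B H E C F I].

A G D B H E C F I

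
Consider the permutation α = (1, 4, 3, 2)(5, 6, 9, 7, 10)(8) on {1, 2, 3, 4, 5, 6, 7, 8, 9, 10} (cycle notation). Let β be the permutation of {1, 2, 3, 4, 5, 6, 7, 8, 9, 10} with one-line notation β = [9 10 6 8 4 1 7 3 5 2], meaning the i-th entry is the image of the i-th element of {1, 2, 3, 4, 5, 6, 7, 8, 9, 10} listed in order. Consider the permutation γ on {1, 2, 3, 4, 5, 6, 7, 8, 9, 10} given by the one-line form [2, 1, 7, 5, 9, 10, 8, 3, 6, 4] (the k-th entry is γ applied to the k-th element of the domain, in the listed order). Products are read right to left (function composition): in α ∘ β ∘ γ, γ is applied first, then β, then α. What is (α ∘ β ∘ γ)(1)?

5

Chase 1: γ(1) = 2; β(2) = 10; α(10) = 5. Hence (α ∘ β ∘ γ)(1) = 5.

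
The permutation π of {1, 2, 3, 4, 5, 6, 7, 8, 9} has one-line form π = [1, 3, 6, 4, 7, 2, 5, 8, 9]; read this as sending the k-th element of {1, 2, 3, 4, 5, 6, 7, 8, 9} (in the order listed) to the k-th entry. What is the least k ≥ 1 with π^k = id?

6

Decomposing into disjoint cycles gives cycle lengths 3, 2, 1, 1, 1, 1.
Since disjoint cycles commute, ord(π) = lcm(3, 2) = 6.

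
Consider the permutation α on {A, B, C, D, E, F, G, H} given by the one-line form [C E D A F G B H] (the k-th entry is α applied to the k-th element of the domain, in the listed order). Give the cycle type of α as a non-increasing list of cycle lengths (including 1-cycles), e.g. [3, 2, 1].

[4, 3, 1]

The disjoint cycles are (A, C, D)(B, E, F, G)(H), with lengths 4, 3, 1 in non-increasing order.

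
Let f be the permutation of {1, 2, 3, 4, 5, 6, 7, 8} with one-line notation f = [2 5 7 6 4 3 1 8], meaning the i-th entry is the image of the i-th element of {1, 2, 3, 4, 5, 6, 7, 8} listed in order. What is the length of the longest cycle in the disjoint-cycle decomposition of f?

Decomposing into disjoint cycles gives (1 2 5 4 6 3 7); the longest has length 7.

7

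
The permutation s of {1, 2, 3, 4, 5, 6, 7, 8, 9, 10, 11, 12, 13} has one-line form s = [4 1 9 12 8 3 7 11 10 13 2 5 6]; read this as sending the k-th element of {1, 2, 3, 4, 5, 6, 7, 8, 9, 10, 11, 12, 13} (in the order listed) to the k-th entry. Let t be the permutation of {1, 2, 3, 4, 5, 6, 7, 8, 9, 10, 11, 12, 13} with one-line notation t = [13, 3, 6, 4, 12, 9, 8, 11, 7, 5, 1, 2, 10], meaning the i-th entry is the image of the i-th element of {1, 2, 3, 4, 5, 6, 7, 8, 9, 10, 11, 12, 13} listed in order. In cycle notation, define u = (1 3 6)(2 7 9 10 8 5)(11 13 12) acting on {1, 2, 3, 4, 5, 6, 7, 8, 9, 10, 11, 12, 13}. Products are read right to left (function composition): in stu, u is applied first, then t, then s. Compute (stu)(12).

4

(stu)(12) = s(t(u(12))). u(12) = 11, then t(11) = 1, then s(1) = 4, so the result is 4.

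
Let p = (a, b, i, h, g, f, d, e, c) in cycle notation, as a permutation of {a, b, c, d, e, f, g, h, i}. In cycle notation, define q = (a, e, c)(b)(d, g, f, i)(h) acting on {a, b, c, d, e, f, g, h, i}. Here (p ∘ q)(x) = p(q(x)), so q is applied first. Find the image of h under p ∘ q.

First apply q: q(h) = h, then p(h) = g. Thus (p ∘ q)(h) = g.

g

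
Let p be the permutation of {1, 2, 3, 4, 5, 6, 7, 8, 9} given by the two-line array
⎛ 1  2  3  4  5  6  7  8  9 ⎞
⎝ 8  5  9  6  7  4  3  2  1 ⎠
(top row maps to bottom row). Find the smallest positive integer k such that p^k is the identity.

14

The disjoint-cycle form of p has cycle lengths 7, 2.
The order is lcm(7, 2) = 14.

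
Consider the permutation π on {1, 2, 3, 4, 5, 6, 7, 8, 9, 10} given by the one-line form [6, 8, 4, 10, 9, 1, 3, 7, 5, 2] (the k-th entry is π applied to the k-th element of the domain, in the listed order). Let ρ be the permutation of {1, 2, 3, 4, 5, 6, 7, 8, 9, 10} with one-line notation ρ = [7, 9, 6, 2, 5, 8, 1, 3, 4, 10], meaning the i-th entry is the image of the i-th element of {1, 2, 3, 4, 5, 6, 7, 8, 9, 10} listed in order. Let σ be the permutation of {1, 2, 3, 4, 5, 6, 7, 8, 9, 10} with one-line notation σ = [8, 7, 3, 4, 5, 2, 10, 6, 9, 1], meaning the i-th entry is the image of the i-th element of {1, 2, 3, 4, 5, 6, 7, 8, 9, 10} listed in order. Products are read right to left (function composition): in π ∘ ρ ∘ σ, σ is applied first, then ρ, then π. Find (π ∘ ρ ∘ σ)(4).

Chase 4: σ(4) = 4; ρ(4) = 2; π(2) = 8. Hence (π ∘ ρ ∘ σ)(4) = 8.

8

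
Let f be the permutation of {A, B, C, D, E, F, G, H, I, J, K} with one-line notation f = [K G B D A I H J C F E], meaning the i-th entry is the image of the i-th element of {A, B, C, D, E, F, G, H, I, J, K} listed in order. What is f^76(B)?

C

Tracing B → G → … returns to B after 7 steps, so B lies in a 7-cycle (B G H J F I C).
Powers repeat with period 7 on this cycle, and 76 mod 7 = 6, so f^76(B) = f^6(B).
Stepping 6 places around the cycle: B → G → H → J → F → I → C.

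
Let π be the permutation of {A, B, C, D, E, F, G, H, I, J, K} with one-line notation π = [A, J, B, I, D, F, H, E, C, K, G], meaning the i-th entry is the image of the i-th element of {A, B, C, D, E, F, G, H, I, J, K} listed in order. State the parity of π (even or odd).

In disjoint-cycle form the cycle lengths are 9, 1, 1.
A cycle of length ℓ contributes ℓ−1 transpositions, so π is a product of 8 transpositions — even.

even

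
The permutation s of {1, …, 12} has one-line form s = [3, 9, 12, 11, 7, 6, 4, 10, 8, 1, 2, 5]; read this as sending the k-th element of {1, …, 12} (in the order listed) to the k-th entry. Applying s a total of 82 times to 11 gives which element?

1

Tracing 11 → 2 → … returns to 11 after 11 steps, so 11 lies in an 11-cycle (1 3 12 5 7 4 11 2 9 8 10).
Powers repeat with period 11 on this cycle, and 82 mod 11 = 5, so s^82(11) = s^5(11).
Stepping 5 places around the cycle: 11 → 2 → 9 → 8 → 10 → 1.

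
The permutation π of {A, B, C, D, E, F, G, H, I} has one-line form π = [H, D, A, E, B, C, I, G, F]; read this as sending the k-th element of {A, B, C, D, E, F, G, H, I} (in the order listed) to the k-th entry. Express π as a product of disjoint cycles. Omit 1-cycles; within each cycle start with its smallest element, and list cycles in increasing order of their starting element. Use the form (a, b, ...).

From A: A → H → G → I → F → C → A, closing the cycle (A, H, G, I, F, C).
Repeating from the next unused element and collecting all non-trivial cycles gives (A, H, G, I, F, C)(B, D, E).

(A, H, G, I, F, C)(B, D, E)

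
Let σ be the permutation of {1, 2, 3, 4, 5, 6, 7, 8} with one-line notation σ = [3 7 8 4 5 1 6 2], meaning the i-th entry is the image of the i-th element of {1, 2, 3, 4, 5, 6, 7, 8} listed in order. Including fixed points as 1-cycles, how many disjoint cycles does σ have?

3

The cycle decomposition is (1 3 8 2 7 6)(4)(5), which has 3 cycles (counting 1-cycles).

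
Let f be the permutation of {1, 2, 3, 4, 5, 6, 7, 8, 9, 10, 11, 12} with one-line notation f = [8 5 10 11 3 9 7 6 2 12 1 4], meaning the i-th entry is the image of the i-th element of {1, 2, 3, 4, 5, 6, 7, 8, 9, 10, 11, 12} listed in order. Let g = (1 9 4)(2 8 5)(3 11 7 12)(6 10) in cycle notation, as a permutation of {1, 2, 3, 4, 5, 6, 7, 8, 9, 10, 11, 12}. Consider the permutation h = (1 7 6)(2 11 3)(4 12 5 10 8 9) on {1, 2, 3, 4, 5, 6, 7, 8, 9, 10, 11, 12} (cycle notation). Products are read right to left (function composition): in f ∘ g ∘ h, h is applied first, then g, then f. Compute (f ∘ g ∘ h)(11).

Chase 11: h(11) = 3; g(3) = 11; f(11) = 1. Hence (f ∘ g ∘ h)(11) = 1.

1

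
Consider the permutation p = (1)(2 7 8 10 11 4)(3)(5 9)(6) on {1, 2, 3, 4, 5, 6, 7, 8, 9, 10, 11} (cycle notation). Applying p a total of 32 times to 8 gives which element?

11

8 lies in the 6-cycle (2 7 8 10 11 4).
On a 6-cycle, p^6 is the identity, so p^32 = p^2 there (32 ≡ 2 mod 6).
Advancing 2 steps from 8: 8 → 10 → 11.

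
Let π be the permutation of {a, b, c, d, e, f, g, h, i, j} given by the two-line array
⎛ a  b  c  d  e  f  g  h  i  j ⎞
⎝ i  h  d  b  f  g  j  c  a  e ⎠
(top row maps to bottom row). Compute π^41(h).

c

Tracing h → c → … returns to h after 4 steps, so h lies in a 4-cycle (b, h, c, d).
Powers repeat with period 4 on this cycle, and 41 mod 4 = 1, so π^41(h) = π^1(h).
Advancing 1 step from h: h → c.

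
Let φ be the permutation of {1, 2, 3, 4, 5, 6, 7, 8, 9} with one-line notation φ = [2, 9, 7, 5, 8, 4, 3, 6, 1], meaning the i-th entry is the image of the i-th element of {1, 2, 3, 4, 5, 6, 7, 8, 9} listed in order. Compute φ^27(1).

1

Tracing 1 → 2 → … returns to 1 after 3 steps, so 1 lies in a 3-cycle (1, 2, 9).
Since the cycle has length 3, φ^27 acts on it the same as φ^0 (27 mod 3 = 0).
So φ^27(1) = 1.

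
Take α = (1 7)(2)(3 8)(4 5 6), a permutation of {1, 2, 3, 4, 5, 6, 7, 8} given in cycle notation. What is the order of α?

The disjoint cycles have lengths 3, 2, 2, 1.
The order is lcm(3, 2, 2) = 6.

6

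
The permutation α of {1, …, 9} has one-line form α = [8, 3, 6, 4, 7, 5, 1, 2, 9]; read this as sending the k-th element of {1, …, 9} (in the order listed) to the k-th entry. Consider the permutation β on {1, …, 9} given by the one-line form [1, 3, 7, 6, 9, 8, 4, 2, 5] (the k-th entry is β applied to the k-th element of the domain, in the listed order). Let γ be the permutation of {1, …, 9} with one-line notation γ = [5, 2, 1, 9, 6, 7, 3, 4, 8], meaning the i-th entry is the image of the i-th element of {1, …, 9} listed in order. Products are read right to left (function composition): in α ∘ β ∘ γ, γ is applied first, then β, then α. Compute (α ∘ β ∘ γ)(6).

4

(α ∘ β ∘ γ)(6) = α(β(γ(6))). γ(6) = 7, then β(7) = 4, then α(4) = 4, so the result is 4.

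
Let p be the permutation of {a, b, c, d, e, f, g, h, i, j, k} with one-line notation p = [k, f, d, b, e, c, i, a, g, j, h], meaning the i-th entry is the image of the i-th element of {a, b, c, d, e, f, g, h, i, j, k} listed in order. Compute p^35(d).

Tracing d → b → … returns to d after 4 steps, so d lies in a 4-cycle (b f c d).
Since the cycle has length 4, p^35 acts on it the same as p^3 (35 mod 4 = 3).
Stepping 3 places around the cycle: d → b → f → c.

c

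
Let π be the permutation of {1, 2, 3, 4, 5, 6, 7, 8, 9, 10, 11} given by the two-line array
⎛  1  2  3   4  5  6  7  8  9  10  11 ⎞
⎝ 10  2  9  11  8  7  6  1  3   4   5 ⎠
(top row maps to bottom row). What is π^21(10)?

5

Tracing 10 → 4 → … returns to 10 after 6 steps, so 10 lies in a 6-cycle (1, 10, 4, 11, 5, 8).
Since the cycle has length 6, π^21 acts on it the same as π^3 (21 mod 6 = 3).
Advancing 3 steps from 10: 10 → 4 → 11 → 5.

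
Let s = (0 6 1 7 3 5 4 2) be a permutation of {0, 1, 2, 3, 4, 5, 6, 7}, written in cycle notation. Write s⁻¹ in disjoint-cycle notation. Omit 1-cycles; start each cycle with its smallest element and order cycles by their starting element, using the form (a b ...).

(0 2 4 5 3 7 1 6)

Inverting a permutation written in cycle notation just reverses the order within every cycle.
After reversing and putting each cycle's least element first, s⁻¹ = (0 2 4 5 3 7 1 6).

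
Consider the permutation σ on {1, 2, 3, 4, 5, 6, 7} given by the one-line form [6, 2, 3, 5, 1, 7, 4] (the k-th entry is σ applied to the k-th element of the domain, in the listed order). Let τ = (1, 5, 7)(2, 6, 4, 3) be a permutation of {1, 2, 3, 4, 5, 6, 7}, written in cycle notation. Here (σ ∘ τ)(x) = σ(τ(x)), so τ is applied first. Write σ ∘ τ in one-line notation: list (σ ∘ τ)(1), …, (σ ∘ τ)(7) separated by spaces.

1 7 2 3 4 5 6

For each element, apply τ then σ: 1 → 5 → 1; 2 → 6 → 7; 3 → 2 → 2; 4 → 3 → 3; 5 → 7 → 4; 6 → 4 → 5; 7 → 1 → 6.
So σ ∘ τ in one-line form is 1 7 2 3 4 5 6.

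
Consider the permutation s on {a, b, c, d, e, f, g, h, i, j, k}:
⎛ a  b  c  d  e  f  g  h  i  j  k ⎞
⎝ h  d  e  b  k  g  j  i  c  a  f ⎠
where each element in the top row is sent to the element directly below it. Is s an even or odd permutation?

odd

In disjoint-cycle form the cycle lengths are 9, 2.
A cycle is odd iff its length is even; s has 1 even-length cycle, so sgn(s) = (−1)^1 and s is odd.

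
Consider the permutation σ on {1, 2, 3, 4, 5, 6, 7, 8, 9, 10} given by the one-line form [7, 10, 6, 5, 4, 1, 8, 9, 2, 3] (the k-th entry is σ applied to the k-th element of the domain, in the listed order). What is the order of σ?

8

Decomposing into disjoint cycles gives cycle lengths 8, 2.
The order is lcm(8, 2) = 8.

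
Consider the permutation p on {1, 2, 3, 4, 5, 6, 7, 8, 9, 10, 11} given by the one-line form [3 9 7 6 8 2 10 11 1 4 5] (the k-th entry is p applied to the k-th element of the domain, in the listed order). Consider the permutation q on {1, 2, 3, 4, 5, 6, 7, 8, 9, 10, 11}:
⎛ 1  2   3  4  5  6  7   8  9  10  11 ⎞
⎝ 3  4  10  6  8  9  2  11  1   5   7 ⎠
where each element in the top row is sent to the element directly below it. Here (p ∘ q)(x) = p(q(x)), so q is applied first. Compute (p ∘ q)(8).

5

(p ∘ q)(8) = p(q(8)). q(8) = 11, then p(11) = 5. So (p ∘ q)(8) = 5.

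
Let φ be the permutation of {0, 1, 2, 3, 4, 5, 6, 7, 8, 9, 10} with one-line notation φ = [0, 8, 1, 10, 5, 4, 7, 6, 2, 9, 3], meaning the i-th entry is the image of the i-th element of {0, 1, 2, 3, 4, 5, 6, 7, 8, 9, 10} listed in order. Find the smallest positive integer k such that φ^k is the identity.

6

Decomposing into disjoint cycles gives cycle lengths 3, 2, 2, 2, 1, 1.
The order of φ is the least common multiple of its cycle lengths: lcm(3, 2, 2, 2) = 6.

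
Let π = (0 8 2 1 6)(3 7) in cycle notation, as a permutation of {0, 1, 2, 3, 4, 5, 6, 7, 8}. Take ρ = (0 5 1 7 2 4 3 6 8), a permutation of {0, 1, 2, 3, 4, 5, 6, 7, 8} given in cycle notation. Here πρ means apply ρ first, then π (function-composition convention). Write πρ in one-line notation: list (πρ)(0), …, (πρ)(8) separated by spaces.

(πρ)(x) = π(ρ(x)). Computing each image: π(ρ(0)) = π(5) = 5, π(ρ(1)) = π(7) = 3, π(ρ(2)) = π(4) = 4, π(ρ(3)) = π(6) = 0, π(ρ(4)) = π(3) = 7, π(ρ(5)) = π(1) = 6, π(ρ(6)) = π(8) = 2, π(ρ(7)) = π(2) = 1, π(ρ(8)) = π(0) = 8.
Hence πρ = [5 3 4 0 7 6 2 1 8].

5 3 4 0 7 6 2 1 8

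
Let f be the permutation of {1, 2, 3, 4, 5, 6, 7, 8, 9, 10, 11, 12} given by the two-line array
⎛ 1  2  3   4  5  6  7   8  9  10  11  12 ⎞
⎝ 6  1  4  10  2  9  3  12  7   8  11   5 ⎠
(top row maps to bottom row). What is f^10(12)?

Tracing 12 → 5 → … returns to 12 after 11 steps, so 12 lies in an 11-cycle (1, 6, 9, 7, 3, 4, 10, 8, 12, 5, 2).
Stepping 10 places around the cycle: 12 → 5 → 2 → 1 → 6 → 9 → 7 → 3 → 4 → 10 → 8.

8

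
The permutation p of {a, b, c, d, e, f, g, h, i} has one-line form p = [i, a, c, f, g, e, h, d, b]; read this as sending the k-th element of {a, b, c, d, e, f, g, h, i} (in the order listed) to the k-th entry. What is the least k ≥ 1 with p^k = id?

Decomposing into disjoint cycles gives cycle lengths 5, 3, 1.
Since disjoint cycles commute, ord(p) = lcm(5, 3) = 15.

15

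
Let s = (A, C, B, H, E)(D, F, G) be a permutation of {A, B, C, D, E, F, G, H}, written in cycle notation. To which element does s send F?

G

F appears in (D, F, G); the next entry (wrapping around) is G.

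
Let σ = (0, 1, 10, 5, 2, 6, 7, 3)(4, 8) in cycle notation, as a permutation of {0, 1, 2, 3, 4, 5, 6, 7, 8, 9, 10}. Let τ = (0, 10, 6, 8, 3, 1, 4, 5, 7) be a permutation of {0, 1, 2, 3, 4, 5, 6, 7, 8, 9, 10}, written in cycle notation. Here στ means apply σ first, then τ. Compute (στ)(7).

1

(στ)(7) = τ(σ(7)). σ(7) = 3, then τ(3) = 1. So (στ)(7) = 1.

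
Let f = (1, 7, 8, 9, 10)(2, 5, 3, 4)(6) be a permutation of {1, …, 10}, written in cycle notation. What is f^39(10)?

9

10 lies in the 5-cycle (1, 7, 8, 9, 10).
On a 5-cycle, f^5 is the identity, so f^39 = f^4 there (39 ≡ 4 mod 5).
Stepping 4 places around the cycle: 10 → 1 → 7 → 8 → 9.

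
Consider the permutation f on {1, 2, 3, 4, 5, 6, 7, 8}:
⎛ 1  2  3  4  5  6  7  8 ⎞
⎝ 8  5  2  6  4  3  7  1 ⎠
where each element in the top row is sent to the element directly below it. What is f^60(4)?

Tracing 4 → 6 → … returns to 4 after 5 steps, so 4 lies in a 5-cycle (2 5 4 6 3).
On a 5-cycle, f^5 is the identity, so f^60 = f^0 there (60 ≡ 0 mod 5).
So f^60(4) = 4.

4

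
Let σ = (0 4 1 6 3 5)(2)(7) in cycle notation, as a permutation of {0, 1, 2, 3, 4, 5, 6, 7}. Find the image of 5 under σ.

0

In the cycle (0 4 1 6 3 5), 5 is followed by 0, so σ(5) = 0.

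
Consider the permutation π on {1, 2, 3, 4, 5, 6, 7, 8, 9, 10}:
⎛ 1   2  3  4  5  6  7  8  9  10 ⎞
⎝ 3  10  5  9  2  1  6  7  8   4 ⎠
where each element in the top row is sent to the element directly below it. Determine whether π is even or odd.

odd

In disjoint-cycle form the cycle lengths are 10.
A cycle of length ℓ contributes ℓ−1 transpositions, so π is a product of 9 transpositions — odd.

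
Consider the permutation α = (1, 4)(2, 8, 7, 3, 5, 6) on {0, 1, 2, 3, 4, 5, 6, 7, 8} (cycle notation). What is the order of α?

The disjoint cycles have lengths 6, 2, 1.
The order is lcm(6, 2) = 6.

6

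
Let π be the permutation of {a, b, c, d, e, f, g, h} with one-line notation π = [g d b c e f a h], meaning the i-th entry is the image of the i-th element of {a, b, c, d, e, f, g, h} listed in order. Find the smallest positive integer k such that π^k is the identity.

Writing π as disjoint cycles, the cycle lengths are 3, 2, 1, 1, 1.
The order is lcm(3, 2) = 6.

6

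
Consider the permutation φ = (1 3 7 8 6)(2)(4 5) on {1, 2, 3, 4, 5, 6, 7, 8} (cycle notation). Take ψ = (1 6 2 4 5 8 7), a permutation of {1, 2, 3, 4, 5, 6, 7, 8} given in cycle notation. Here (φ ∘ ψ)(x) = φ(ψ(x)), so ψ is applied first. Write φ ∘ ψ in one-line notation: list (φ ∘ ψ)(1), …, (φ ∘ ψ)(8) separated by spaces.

(φ ∘ ψ)(x) = φ(ψ(x)). Computing each image: φ(ψ(1)) = φ(6) = 1, φ(ψ(2)) = φ(4) = 5, φ(ψ(3)) = φ(3) = 7, φ(ψ(4)) = φ(5) = 4, φ(ψ(5)) = φ(8) = 6, φ(ψ(6)) = φ(2) = 2, φ(ψ(7)) = φ(1) = 3, φ(ψ(8)) = φ(7) = 8.
Hence φ ∘ ψ = [1 5 7 4 6 2 3 8].

1 5 7 4 6 2 3 8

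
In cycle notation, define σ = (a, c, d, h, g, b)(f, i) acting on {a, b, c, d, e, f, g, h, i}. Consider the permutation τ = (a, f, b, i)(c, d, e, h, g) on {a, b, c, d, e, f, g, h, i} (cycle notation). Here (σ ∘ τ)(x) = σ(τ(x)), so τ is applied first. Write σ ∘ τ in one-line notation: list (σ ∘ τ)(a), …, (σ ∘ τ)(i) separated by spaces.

(σ ∘ τ)(x) = σ(τ(x)). Computing each image: σ(τ(a)) = σ(f) = i, σ(τ(b)) = σ(i) = f, σ(τ(c)) = σ(d) = h, σ(τ(d)) = σ(e) = e, σ(τ(e)) = σ(h) = g, σ(τ(f)) = σ(b) = a, σ(τ(g)) = σ(c) = d, σ(τ(h)) = σ(g) = b, σ(τ(i)) = σ(a) = c.
Hence σ ∘ τ = [i f h e g a d b c].

i f h e g a d b c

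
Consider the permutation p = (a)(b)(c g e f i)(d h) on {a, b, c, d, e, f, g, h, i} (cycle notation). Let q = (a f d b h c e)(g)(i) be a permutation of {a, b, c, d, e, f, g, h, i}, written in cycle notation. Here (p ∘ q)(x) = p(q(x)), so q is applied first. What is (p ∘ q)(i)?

(p ∘ q)(i) = p(q(i)). q(i) = i, then p(i) = c. So (p ∘ q)(i) = c.

c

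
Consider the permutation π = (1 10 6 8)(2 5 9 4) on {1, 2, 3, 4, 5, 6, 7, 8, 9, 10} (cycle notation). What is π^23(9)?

5

9 lies in the 4-cycle (2 5 9 4).
Powers repeat with period 4 on this cycle, and 23 mod 4 = 3, so π^23(9) = π^3(9).
Stepping 3 places around the cycle: 9 → 4 → 2 → 5.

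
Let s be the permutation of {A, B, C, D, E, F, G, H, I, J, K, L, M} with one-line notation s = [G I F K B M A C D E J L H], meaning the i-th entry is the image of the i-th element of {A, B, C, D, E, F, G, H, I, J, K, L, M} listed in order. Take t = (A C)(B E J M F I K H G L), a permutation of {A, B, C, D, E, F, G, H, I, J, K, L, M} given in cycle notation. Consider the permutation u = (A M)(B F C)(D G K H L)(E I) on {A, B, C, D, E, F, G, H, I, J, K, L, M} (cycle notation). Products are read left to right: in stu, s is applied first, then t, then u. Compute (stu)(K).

Apply the permutations in order: s(K) = J, then t(J) = M, then u(M) = A. So (stu)(K) = A.

A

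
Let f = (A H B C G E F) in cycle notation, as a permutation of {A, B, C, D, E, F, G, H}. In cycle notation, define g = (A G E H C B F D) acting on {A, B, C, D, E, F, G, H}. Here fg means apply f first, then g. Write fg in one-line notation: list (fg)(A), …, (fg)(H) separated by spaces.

(fg)(x) = g(f(x)). Computing each image: g(f(A)) = g(H) = C, g(f(B)) = g(C) = B, g(f(C)) = g(G) = E, g(f(D)) = g(D) = A, g(f(E)) = g(F) = D, g(f(F)) = g(A) = G, g(f(G)) = g(E) = H, g(f(H)) = g(B) = F.
Hence fg = [C B E A D G H F].

C B E A D G H F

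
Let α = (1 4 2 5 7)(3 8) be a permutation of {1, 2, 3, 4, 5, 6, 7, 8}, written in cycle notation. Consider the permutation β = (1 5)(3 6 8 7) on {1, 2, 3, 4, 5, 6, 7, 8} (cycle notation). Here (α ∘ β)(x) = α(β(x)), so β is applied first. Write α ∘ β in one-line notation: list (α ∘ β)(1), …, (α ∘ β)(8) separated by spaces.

7 5 6 2 4 3 8 1

For each element, apply β then α: 1 → 5 → 7; 2 → 2 → 5; 3 → 6 → 6; 4 → 4 → 2; 5 → 1 → 4; 6 → 8 → 3; 7 → 3 → 8; 8 → 7 → 1.
Collecting the images, α ∘ β = [7 5 6 2 4 3 8 1].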